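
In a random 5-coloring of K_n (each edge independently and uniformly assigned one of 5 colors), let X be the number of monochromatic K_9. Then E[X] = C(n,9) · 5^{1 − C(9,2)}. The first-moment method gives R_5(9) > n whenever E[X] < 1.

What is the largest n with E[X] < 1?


We need C(n, 9) · 5^{1 − 36} < 1, i.e. C(n, 9) < 5^{36 − 1} = 2910383045673370361328125.
Check values of n near the boundary:
  n = 2165: C(2165, 9) = 2832220612024886803272630; 2832220612024886803272630 < 2910383045673370361328125? YES
  n = 2166: C(2166, 9) = 2844037944203015677277940; 2844037944203015677277940 < 2910383045673370361328125? YES
  n = 2167: C(2167, 9) = 2855899084841489792706810; 2855899084841489792706810 < 2910383045673370361328125? YES
  n = 2168: C(2168, 9) = 2867804175977929537095120; 2867804175977929537095120 < 2910383045673370361328125? YES
  n = 2169: C(2169, 9) = 2879753360044504243499683; 2879753360044504243499683 < 2910383045673370361328125? YES
  n = 2170: C(2170, 9) = 2891746779868845075610510; 2891746779868845075610510 < 2910383045673370361328125? YES
  n = 2171: C(2171, 9) = 2903784578674959601827205; 2903784578674959601827205 < 2910383045673370361328125? YES
  n = 2172: C(2172, 9) = 2915866900084148060642020; 2915866900084148060642020 < 2910383045673370361328125? NO
  n = 2173: C(2173, 9) = 2927993888115921319674265; 2927993888115921319674265 < 2910383045673370361328125? NO
  n = 2174: C(2174, 9) = 2940165687188920530702934; 2940165687188920530702934 < 2910383045673370361328125? NO
The largest n with C(n, 9) < 2910383045673370361328125 is n = 2171 (where E[X] = 580756915734991920365441/582076609134674072265625 ≈ 0.997733). Hence R_5(9) > 2171, i.e. R_5(9) ≥ 2172.

Largest n = 2171; hence R_5(9) > 2171.


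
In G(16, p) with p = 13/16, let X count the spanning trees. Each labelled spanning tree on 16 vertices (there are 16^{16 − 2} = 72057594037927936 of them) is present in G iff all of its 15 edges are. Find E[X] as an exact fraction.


K_16 has 16^{16 − 2} = 72057594037927936 labelled spanning trees.
For each such spanning tree H, let X_H = 1 if all 15 edges of H are present in G. Then P[X_H = 1] = p^{15} = (13/16)^{15} = 51185893014090757/1152921504606846976.
Summing the indicators: E[X] = Σ_H E[X_H] = 72057594037927936 · p^{15} = 72057594037927936 · 51185893014090757/1152921504606846976 = 51185893014090757/16.
Numerically: E[X] ≈ 3.199e+15.

E[X] = 72057594037927936 · (13/16)^{15} = 51185893014090757/16 ≈ 3.199e+15.


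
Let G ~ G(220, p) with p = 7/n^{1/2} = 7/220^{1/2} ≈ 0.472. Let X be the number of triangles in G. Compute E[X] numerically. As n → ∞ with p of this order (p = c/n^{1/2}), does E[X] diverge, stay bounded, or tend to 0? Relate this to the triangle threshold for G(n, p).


Number of potential triangles: C(220, 3) = 1750540.
Each occurs with probability p³ ≈ (0.472)³ ≈ 1.05114e-01.
By linearity: E[X] = C(220, 3)·p³ ≈ 1750540 · 1.05114e-01 ≈ 184006.065.
Since α = 1/2 < 1, p = c/n^{1/2} ≫ 1/n is above the triangle threshold p ~ 1/n. Asymptotically E[X] ~ (c³/6)·n^{3(1−α)} = (7³/6)·n^{1.5} → ∞; triangles are abundant w.h.p.

E[X] ≈ 184006.065; in regime p = Θ(1/n^{1/2}) E[X] diverges (above the triangle threshold p ~ 1/n).


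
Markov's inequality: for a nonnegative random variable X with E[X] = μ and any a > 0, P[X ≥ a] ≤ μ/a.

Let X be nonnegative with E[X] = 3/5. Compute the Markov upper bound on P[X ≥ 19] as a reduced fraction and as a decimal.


μ = E[X] = 3/5, a = 19.
Markov: P[X ≥ 19] ≤ μ/a = (3/5)/19 = 3/95.
Numerically: ≈ 0.031579.
(Since a = 19 > μ = 0.600000, the bound 3/95 is < 1 and informative.)

P[X ≥ 19] ≤ 3/95 ≈ 0.031579.


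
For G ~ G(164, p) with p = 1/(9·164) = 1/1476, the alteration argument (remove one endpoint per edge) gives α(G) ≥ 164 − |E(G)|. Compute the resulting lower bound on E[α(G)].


E[|E(G)|] = C(164, 2)·p = 13366 · (1/1476) = 163/18.
E[α(G)] ≥ n − E[|E(G)|] = 164 − 163/18 = 2789/18.
Numerically: ≈ 154.94444.
(This is only a lower bound; the true E[α(G)] may be larger.)

E[α(G)] ≥ 2789/18 ≈ 154.94444.


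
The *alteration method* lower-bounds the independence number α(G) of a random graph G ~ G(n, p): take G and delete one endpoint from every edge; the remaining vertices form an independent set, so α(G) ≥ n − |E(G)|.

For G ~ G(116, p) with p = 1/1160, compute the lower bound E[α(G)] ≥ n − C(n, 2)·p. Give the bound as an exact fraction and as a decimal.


E[|E(G)|] = C(116, 2)·p = 6670 · (1/1160) = 23/4.
E[α(G)] ≥ n − E[|E(G)|] = 116 − 23/4 = 441/4.
Numerically: ≈ 110.250000.
(This is only a lower bound; the true E[α(G)] may be larger.)

E[α(G)] ≥ 441/4 ≈ 110.250000.


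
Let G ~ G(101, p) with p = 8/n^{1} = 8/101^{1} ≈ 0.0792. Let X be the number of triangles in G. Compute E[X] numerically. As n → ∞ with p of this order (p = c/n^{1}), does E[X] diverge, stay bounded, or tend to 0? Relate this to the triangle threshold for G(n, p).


Number of potential triangles: C(101, 3) = 166650.
Each occurs with probability p³ ≈ (0.0792)³ ≈ 4.96942e-04.
By linearity: E[X] = C(101, 3)·p³ ≈ 166650 · 4.96942e-04 ≈ 82.815.
Here α = 1, so p = 8/n is exactly at the triangle threshold p ~ 1/n. Asymptotically E[X] → c³/6 = 8³/6 = 256/3 ≈ 85.333, a bounded constant. In this regime the triangle count is asymptotically Poisson(c³/6).

E[X] ≈ 82.815; in regime p = Θ(1/n^{1}) E[X] stays bounded (at the triangle threshold p ~ 1/n).


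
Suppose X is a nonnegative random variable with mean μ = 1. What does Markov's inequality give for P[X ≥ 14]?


μ = E[X] = 1, a = 14.
Markov: P[X ≥ 14] ≤ μ/a = (1)/14 = 1/14.
Numerically: ≈ 0.071429.
(Since a = 14 > μ = 1.000000, the bound 1/14 is < 1 and informative.)

P[X ≥ 14] ≤ 1/14 ≈ 0.071429.


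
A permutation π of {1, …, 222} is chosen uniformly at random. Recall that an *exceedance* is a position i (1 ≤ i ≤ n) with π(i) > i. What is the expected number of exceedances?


Write X = Σ_{i=1}^{222} X_i, where X_i = 1_{π(i) > i}.
For each fixed i, π(i) is uniform over {1, …, 222} (marginal of a uniform permutation), so P[π(i) > i] = (n − i)/n. Summing: Σ_{i=1}^{222} (n − i)/n = (0 + 1 + … + 221)/222 = 222(222 − 1)/(2·222) = (222 − 1)/2.
Hence E[X] = Σ_{i=1}^{222} (222 − i)/222 = 221/2 ≈ 110.500000.

E[X] = 221/2 = 110.500000.


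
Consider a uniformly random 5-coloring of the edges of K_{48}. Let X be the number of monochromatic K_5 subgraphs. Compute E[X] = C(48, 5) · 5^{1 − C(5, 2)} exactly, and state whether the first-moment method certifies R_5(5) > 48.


E[X] = C(48, 5) · 5^{1 − 10} = 1712304 · 5^{−9} = 1712304/1953125.
As a reduced fraction: E[X] = 1712304/1953125 ≈ 0.877.
Is E[X] < 1? YES.
Since E[X] < 1, there exists a 5-coloring of K_{48} with no monochromatic K_5; hence R_5(5) > 48.

E[X] = 1712304/1953125 ≈ 0.877; E[X] < 1, so R_5(5) > 48.


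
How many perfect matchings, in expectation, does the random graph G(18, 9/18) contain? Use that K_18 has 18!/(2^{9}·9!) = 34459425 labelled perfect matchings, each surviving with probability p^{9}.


K_18 has 18!/(2^{9}·9!) = 34459425 labelled perfect matchings.
For each such perfect matching H, let X_H = 1 if all 9 edges of H are present in G. Then P[X_H = 1] = p^{9} = (1/2)^{9} = 1/512.
Summing the indicators: E[X] = Σ_H E[X_H] = 34459425 · p^{9} = 34459425 · 1/512 = 34459425/512.
Numerically: E[X] ≈ 6.73e+04.

E[X] = 34459425 · (1/2)^{9} = 34459425/512 ≈ 6.73e+04.


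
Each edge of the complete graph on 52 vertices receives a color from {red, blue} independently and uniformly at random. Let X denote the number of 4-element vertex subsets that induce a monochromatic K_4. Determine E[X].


Let X = Σ_S X_S over the C(52, 4) = 270725 subsets S of size 4, where X_S = 1 if the K_4 on S is monochromatic.
For a fixed S, the K_4 on S has C(4, 2) = 6 edges. P[all 6 edges red] = (1/2)^6, and likewise for blue, so P[monochromatic] = 2·(1/2)^6 = 2^{1 − 6} = 1/32.
By linearity of expectation: E[X] = C(52, 4) · 2^{1 − 6} = 270725 · 1/32 = 270725/32.
Numerically: E[X] ≈ 8460.156.

E[X] = C(52,4)·2^(1−C(4,2)) = 270725/32 ≈ 8460.156.


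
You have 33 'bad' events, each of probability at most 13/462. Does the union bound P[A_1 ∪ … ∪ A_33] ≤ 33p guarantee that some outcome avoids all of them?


Union bound: P[∪_{i=1}^{33} A_i] ≤ Σ_i P[A_i] ≤ 33·p = 33·(13/462) = 13/14.
Numerically: 13/14 ≈ 0.9285714.
Is 13/14 < 1? YES.
Since P[∪ A_i] ≤ 13/14 < 1, the complement has P[∩ A_i^c] ≥ 1 − 13/14 = 1/14 > 0, so some outcome avoids every A_i.

33·p = 13/14 ≈ 0.9285714; existence CERTIFIED by the union bound.


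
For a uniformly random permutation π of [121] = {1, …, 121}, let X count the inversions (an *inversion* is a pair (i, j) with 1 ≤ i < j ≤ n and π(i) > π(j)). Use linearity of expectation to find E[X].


Write X = Σ X_I over the C(121, 2) = 7260 pairs i < j, with X_I the indicator of one inversion.
There are 7260 indicators.
For each fixed pair i < j, the values π(i) and π(j) are two distinct elements of {1, …, 121} in uniformly random order; by symmetry P[π(i) > π(j)] = 1/2.
By linearity: E[X] = 7260 · (1/2) = C(121, 2) · (1/2) = 7260/2 = 3630 ≈ 3630.000.

E[X] = 3630 = 3630.000.


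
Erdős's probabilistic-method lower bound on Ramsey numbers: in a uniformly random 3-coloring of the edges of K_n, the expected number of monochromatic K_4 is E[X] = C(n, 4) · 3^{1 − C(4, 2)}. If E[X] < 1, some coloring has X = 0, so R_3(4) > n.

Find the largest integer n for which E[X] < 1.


We need C(n, 4) · 3^{1 − 6} < 1, i.e. C(n, 4) < 3^{6 − 1} = 243.
Check values of n near the boundary:
  n = 7: C(7, 4) = 35; 35 < 243? YES
  n = 8: C(8, 4) = 70; 70 < 243? YES
  n = 9: C(9, 4) = 126; 126 < 243? YES
  n = 10: C(10, 4) = 210; 210 < 243? YES
  n = 11: C(11, 4) = 330; 330 < 243? NO
  n = 12: C(12, 4) = 495; 495 < 243? NO
  n = 13: C(13, 4) = 715; 715 < 243? NO
The largest n with C(n, 4) < 243 is n = 10 (where E[X] = 70/81 ≈ 0.864198). Hence R_3(4) > 10, i.e. R_3(4) ≥ 11.

Largest n = 10; hence R_3(4) > 10.


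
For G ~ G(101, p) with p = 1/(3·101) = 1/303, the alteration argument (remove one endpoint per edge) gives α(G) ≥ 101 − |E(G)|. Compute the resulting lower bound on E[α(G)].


E[|E(G)|] = C(101, 2)·p = 5050 · (1/303) = 50/3.
E[α(G)] ≥ n − E[|E(G)|] = 101 − 50/3 = 253/3.
Numerically: ≈ 84.333.
(This is only a lower bound; the true E[α(G)] may be larger.)

E[α(G)] ≥ 253/3 ≈ 84.333.


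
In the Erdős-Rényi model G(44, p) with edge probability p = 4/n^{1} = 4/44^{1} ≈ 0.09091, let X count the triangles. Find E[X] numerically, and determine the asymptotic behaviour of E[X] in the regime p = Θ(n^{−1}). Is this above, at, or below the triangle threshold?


Number of potential triangles: C(44, 3) = 13244.
Each occurs with probability p³ ≈ (0.09091)³ ≈ 7.513148e-04.
By linearity: E[X] = C(44, 3)·p³ ≈ 13244 · 7.513148e-04 ≈ 9.9504.
Here α = 1, so p = 4/n is exactly at the triangle threshold p ~ 1/n. Asymptotically E[X] → c³/6 = 4³/6 = 32/3 ≈ 10.6667, a bounded constant. In this regime the triangle count is asymptotically Poisson(c³/6).

E[X] ≈ 9.9504; in regime p = Θ(1/n^{1}) E[X] stays bounded (at the triangle threshold p ~ 1/n).


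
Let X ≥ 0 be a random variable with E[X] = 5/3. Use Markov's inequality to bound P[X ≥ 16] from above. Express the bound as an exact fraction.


μ = E[X] = 5/3, a = 16.
Markov: P[X ≥ 16] ≤ μ/a = (5/3)/16 = 5/48.
Numerically: ≈ 0.1042.
(Since a = 16 > μ = 1.6667, the bound 5/48 is < 1 and informative.)

P[X ≥ 16] ≤ 5/48 ≈ 0.1042.


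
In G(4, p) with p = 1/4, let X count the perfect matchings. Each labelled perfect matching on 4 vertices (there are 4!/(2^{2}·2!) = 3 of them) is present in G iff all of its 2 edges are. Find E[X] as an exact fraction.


K_4 has 4!/(2^{2}·2!) = 3 labelled perfect matchings.
For each such perfect matching H, let X_H = 1 if all 2 edges of H are present in G. Then P[X_H = 1] = p^{2} = (1/4)^{2} = 1/16.
Summing the indicators: E[X] = Σ_H E[X_H] = 3 · p^{2} = 3 · 1/16 = 3/16.
Numerically: E[X] ≈ 0.188.

E[X] = 3 · (1/4)^{2} = 3/16 ≈ 0.188.


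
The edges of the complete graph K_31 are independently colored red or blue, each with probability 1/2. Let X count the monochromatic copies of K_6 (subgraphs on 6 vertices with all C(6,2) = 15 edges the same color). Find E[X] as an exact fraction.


Let X = Σ_S X_S over the C(31, 6) = 736281 subsets S of size 6, where X_S = 1 if the K_6 on S is monochromatic.
For a fixed S, the K_6 on S has C(6, 2) = 15 edges. P[all 15 edges red] = (1/2)^15, and likewise for blue, so P[monochromatic] = 2·(1/2)^15 = 2^{1 − 15} = 1/16384.
By linearity: E[X] = C(31, 6) · 2^{1 − 15} = 736281 · 1/16384 = 736281/16384.
Numerically: E[X] ≈ 44.939.

E[X] = C(31,6)·2^(1−C(6,2)) = 736281/16384 ≈ 44.939.


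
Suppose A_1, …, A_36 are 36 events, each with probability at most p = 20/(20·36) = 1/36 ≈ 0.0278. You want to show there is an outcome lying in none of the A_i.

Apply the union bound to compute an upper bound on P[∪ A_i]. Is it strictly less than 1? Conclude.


Union bound: P[∪_{i=1}^{36} A_i] ≤ Σ_i P[A_i] ≤ 36·p = 36·(1/36) = 1.
Numerically: 1 ≈ 1.0000.
Is 1 < 1? NO.
Since the bound 1 is ≥ 1, the union bound is uninformative here; it does NOT by itself certify existence.

36·p = 1 ≈ 1.0000; existence NOT certified by the union bound.


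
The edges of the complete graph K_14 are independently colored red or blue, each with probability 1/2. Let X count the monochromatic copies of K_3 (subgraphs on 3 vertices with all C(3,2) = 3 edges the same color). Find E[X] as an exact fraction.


Let X = Σ_S X_S over the C(14, 3) = 364 subsets S of size 3, where X_S = 1 if the K_3 on S is monochromatic.
For a fixed S, the K_3 on S has C(3, 2) = 3 edges. P[all 3 edges red] = (1/2)^3, and likewise for blue, so P[monochromatic] = 2·(1/2)^3 = 2^{1 − 3} = 1/4.
By linearity: E[X] = C(14, 3) · 2^{1 − 3} = 364 · 1/4 = 91.
Numerically: E[X] ≈ 91.000000.

E[X] = C(14,3)·2^(1−C(3,2)) = 91 ≈ 91.000000.


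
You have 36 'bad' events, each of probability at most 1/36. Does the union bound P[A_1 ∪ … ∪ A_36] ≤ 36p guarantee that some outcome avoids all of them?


Union bound: P[∪_{i=1}^{36} A_i] ≤ Σ_i P[A_i] ≤ 36·p = 36·(1/36) = 1.
Numerically: 1 ≈ 1.0000.
Is 1 < 1? NO.
Since the bound 1 is ≥ 1, the union bound is uninformative here; it does NOT by itself certify existence.

36·p = 1 ≈ 1.0000; existence NOT certified by the union bound.


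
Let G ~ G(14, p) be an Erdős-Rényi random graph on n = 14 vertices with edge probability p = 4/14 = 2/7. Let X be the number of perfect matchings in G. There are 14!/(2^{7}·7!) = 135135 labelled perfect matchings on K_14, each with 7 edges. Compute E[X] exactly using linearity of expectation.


K_14 has 14!/(2^{7}·7!) = 135135 labelled perfect matchings.
For each such perfect matching H, let X_H = 1 if all 7 edges of H are present in G. Then P[X_H = 1] = p^{7} = (2/7)^{7} = 128/823543.
Summing the indicators: E[X] = Σ_H E[X_H] = 135135 · p^{7} = 135135 · 128/823543 = 2471040/117649.
Numerically: E[X] ≈ 21.

E[X] = 135135 · (2/7)^{7} = 2471040/117649 ≈ 21.


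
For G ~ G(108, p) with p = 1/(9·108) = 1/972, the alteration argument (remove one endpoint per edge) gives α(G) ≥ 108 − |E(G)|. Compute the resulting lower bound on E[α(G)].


E[|E(G)|] = C(108, 2)·p = 5778 · (1/972) = 107/18.
E[α(G)] ≥ n − E[|E(G)|] = 108 − 107/18 = 1837/18.
Numerically: ≈ 102.056.
(This is only a lower bound; the true E[α(G)] may be larger.)

E[α(G)] ≥ 1837/18 ≈ 102.056.


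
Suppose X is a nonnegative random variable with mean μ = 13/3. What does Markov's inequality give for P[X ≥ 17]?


μ = E[X] = 13/3, a = 17.
Markov: P[X ≥ 17] ≤ μ/a = (13/3)/17 = 13/51.
Numerically: ≈ 0.255.
(Since a = 17 > μ = 4.333, the bound 13/51 is < 1 and informative.)

P[X ≥ 17] ≤ 13/51 ≈ 0.255.


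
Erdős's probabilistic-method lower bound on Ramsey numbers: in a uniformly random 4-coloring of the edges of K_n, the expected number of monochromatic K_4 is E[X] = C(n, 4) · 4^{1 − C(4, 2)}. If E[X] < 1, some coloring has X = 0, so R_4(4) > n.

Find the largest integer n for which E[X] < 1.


We need C(n, 4) · 4^{1 − 6} < 1, i.e. C(n, 4) < 4^{6 − 1} = 1024.
Check values of n near the boundary:
  n = 9: C(9, 4) = 126; 126 < 1024? YES
  n = 10: C(10, 4) = 210; 210 < 1024? YES
  n = 11: C(11, 4) = 330; 330 < 1024? YES
  n = 12: C(12, 4) = 495; 495 < 1024? YES
  n = 13: C(13, 4) = 715; 715 < 1024? YES
  n = 14: C(14, 4) = 1001; 1001 < 1024? YES
  n = 15: C(15, 4) = 1365; 1365 < 1024? NO
The largest n with C(n, 4) < 1024 is n = 14 (where E[X] = 1001/1024 ≈ 0.9775). Hence R_4(4) > 14, i.e. R_4(4) ≥ 15.

Largest n = 14; hence R_4(4) > 14.


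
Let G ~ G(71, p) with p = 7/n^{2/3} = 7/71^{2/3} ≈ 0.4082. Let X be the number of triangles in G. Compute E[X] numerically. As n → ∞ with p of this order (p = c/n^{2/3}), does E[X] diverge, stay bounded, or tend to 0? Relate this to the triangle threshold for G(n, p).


Number of potential triangles: C(71, 3) = 57155.
Each occurs with probability p³ ≈ (0.4082)³ ≈ 6.804206e-02.
By linearity: E[X] = C(71, 3)·p³ ≈ 57155 · 6.804206e-02 ≈ 3888.9437.
Since α = 2/3 < 1, p = c/n^{2/3} ≫ 1/n is above the triangle threshold p ~ 1/n. Asymptotically E[X] ~ (c³/6)·n^{3(1−α)} = (7³/6)·n^{1} → ∞; triangles are abundant w.h.p.

E[X] ≈ 3888.9437; in regime p = Θ(1/n^{2/3}) E[X] diverges (above the triangle threshold p ~ 1/n).


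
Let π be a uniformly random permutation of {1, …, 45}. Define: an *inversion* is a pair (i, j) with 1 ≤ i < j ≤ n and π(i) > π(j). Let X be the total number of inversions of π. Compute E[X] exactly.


Write X = Σ X_I over the C(45, 2) = 990 pairs i < j, with X_I the indicator of one inversion.
There are 990 indicators.
For each fixed pair i < j, the values π(i) and π(j) are two distinct elements of {1, …, 45} in uniformly random order; by symmetry P[π(i) > π(j)] = 1/2.
By linearity: E[X] = 990 · (1/2) = C(45, 2) · (1/2) = 990/2 = 495 ≈ 495.000.

E[X] = 495 = 495.000.


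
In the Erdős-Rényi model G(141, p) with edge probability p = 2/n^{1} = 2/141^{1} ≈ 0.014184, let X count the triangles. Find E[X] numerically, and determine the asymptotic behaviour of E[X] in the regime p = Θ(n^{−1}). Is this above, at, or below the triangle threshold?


Number of potential triangles: C(141, 3) = 457310.
Each occurs with probability p³ ≈ (0.014184)³ ≈ 2.8538599e-06.
By linearity: E[X] = C(141, 3)·p³ ≈ 457310 · 2.8538599e-06 ≈ 1.30510.
Here α = 1, so p = 2/n is exactly at the triangle threshold p ~ 1/n. Asymptotically E[X] → c³/6 = 2³/6 = 4/3 ≈ 1.33333, a bounded constant. In this regime the triangle count is asymptotically Poisson(c³/6).

E[X] ≈ 1.30510; in regime p = Θ(1/n^{1}) E[X] stays bounded (at the triangle threshold p ~ 1/n).


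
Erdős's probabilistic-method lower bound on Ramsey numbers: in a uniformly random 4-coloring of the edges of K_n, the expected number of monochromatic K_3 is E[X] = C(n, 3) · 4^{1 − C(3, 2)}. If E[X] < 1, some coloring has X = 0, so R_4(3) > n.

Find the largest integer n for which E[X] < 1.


We need C(n, 3) · 4^{1 − 3} < 1, i.e. C(n, 3) < 4^{3 − 1} = 16.
Check values of n near the boundary:
  n = 4: C(4, 3) = 4; 4 < 16? YES
  n = 5: C(5, 3) = 10; 10 < 16? YES
  n = 6: C(6, 3) = 20; 20 < 16? NO
  n = 7: C(7, 3) = 35; 35 < 16? NO
  n = 8: C(8, 3) = 56; 56 < 16? NO
The largest n with C(n, 3) < 16 is n = 5 (where E[X] = 5/8 ≈ 0.625). Hence R_4(3) > 5, i.e. R_4(3) ≥ 6.

Largest n = 5; hence R_4(3) > 5.


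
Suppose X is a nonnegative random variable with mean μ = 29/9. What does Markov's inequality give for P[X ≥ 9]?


μ = E[X] = 29/9, a = 9.
Markov: P[X ≥ 9] ≤ μ/a = (29/9)/9 = 29/81.
Numerically: ≈ 0.3580.
(Since a = 9 > μ = 3.2222, the bound 29/81 is < 1 and informative.)

P[X ≥ 9] ≤ 29/81 ≈ 0.3580.


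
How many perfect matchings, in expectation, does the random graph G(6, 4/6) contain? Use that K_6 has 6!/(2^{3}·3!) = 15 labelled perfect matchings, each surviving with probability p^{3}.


K_6 has 6!/(2^{3}·3!) = 15 labelled perfect matchings.
For each such perfect matching H, let X_H = 1 if all 3 edges of H are present in G. Then P[X_H = 1] = p^{3} = (2/3)^{3} = 8/27.
Summing the indicators: E[X] = Σ_H E[X_H] = 15 · p^{3} = 15 · 8/27 = 40/9.
Numerically: E[X] ≈ 4.444.

E[X] = 15 · (2/3)^{3} = 40/9 ≈ 4.444.


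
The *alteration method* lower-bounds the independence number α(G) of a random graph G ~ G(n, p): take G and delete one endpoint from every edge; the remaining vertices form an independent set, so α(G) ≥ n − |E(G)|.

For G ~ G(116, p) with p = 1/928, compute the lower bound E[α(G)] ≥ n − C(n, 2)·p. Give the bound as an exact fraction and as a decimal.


E[|E(G)|] = C(116, 2)·p = 6670 · (1/928) = 115/16.
E[α(G)] ≥ n − E[|E(G)|] = 116 − 115/16 = 1741/16.
Numerically: ≈ 108.8125.
(This is only a lower bound; the true E[α(G)] may be larger.)

E[α(G)] ≥ 1741/16 ≈ 108.8125.


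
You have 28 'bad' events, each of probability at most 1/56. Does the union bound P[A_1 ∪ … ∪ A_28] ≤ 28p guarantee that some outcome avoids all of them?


Union bound: P[∪_{i=1}^{28} A_i] ≤ Σ_i P[A_i] ≤ 28·p = 28·(1/56) = 1/2.
Numerically: 1/2 ≈ 0.5000000.
Is 1/2 < 1? YES.
Since P[∪ A_i] ≤ 1/2 < 1, the complement has P[∩ A_i^c] ≥ 1 − 1/2 = 1/2 > 0, so some outcome avoids every A_i.

28·p = 1/2 ≈ 0.5000000; existence CERTIFIED by the union bound.


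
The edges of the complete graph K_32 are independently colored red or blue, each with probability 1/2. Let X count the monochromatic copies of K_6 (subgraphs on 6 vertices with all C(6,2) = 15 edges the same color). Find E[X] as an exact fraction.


Let X = Σ_S X_S over the C(32, 6) = 906192 subsets S of size 6, where X_S = 1 if the K_6 on S is monochromatic.
For a fixed S, the K_6 on S has C(6, 2) = 15 edges. P[all 15 edges red] = (1/2)^15, and likewise for blue, so P[monochromatic] = 2·(1/2)^15 = 2^{1 − 15} = 1/16384.
Summing: E[X] = C(32, 6) · 2^{1 − 15} = 906192 · 1/16384 = 56637/1024.
Numerically: E[X] ≈ 55.3096.

E[X] = C(32,6)·2^(1−C(6,2)) = 56637/1024 ≈ 55.3096.


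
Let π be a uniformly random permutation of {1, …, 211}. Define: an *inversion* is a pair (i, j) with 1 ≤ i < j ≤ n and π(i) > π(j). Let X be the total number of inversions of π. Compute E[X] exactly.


Write X = Σ X_I over the C(211, 2) = 22155 pairs i < j, with X_I the indicator of one inversion.
There are 22155 indicators.
For each fixed pair i < j, the values π(i) and π(j) are two distinct elements of {1, …, 211} in uniformly random order; by symmetry P[π(i) > π(j)] = 1/2.
By linearity: E[X] = 22155 · (1/2) = C(211, 2) · (1/2) = 22155/2 = 22155/2 ≈ 11077.500.

E[X] = 22155/2 = 11077.500.


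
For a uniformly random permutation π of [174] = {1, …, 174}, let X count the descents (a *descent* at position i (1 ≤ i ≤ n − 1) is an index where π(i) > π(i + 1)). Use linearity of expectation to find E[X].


Write X = Σ X_I over i = 1, …, 173, with X_I the indicator of one descent.
There are 173 indicators.
For each fixed i, the pair (π(i), π(i+1)) is a uniformly random ordered pair of distinct values from {1, …, 174}; by symmetry P[π(i) > π(i+1)] = 1/2.
By linearity: E[X] = 173 · (1/2) = (174 − 1) · (1/2) = 173/2 ≈ 86.5000.

E[X] = 173/2 = 86.5000.


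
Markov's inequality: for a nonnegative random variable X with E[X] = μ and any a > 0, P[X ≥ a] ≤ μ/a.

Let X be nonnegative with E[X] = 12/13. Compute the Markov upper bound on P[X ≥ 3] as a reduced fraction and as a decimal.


μ = E[X] = 12/13, a = 3.
Markov: P[X ≥ 3] ≤ μ/a = (12/13)/3 = 4/13.
Numerically: ≈ 0.308.
(Since a = 3 > μ = 0.923, the bound 4/13 is < 1 and informative.)

P[X ≥ 3] ≤ 4/13 ≈ 0.308.


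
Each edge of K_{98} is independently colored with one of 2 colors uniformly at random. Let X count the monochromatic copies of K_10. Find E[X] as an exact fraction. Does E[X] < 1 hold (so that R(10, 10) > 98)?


E[X] = C(98, 10) · 2^{1 − 45} = 14005614014756 · 2^{−44} = 14005614014756/17592186044416.
As a reduced fraction: E[X] = 3501403503689/4398046511104 ≈ 0.79613.
Is E[X] < 1? YES.
Since E[X] < 1, there exists a 2-coloring of K_{98} with no monochromatic K_10; hence R(10, 10) > 98.

E[X] = 3501403503689/4398046511104 ≈ 0.79613; E[X] < 1, so R(10, 10) > 98.


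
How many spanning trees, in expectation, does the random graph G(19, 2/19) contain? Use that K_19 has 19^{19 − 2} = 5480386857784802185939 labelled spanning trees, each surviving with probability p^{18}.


K_19 has 19^{19 − 2} = 5480386857784802185939 labelled spanning trees.
For each such spanning tree H, let X_H = 1 if all 18 edges of H are present in G. Then P[X_H = 1] = p^{18} = (2/19)^{18} = 262144/104127350297911241532841.
By linearity of expectation: E[X] = Σ_H E[X_H] = 5480386857784802185939 · p^{18} = 5480386857784802185939 · 262144/104127350297911241532841 = 262144/19.
Numerically: E[X] ≈ 1.38e+04.

E[X] = 5480386857784802185939 · (2/19)^{18} = 262144/19 ≈ 1.38e+04.


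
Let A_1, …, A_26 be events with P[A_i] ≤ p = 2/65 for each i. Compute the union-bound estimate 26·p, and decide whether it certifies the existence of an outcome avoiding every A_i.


Union bound: P[∪_{i=1}^{26} A_i] ≤ Σ_i P[A_i] ≤ 26·p = 26·(2/65) = 4/5.
Numerically: 4/5 ≈ 0.8000.
Is 4/5 < 1? YES.
Since P[∪ A_i] ≤ 4/5 < 1, the complement has P[∩ A_i^c] ≥ 1 − 4/5 = 1/5 > 0, so some outcome avoids every A_i.

26·p = 4/5 ≈ 0.8000; existence CERTIFIED by the union bound.


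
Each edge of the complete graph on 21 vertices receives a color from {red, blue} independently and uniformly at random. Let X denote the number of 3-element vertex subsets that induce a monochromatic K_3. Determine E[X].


Let X = Σ_S X_S over the C(21, 3) = 1330 subsets S of size 3, where X_S = 1 if the K_3 on S is monochromatic.
For a fixed S, the K_3 on S has C(3, 2) = 3 edges. P[all 3 edges red] = (1/2)^3, and likewise for blue, so P[monochromatic] = 2·(1/2)^3 = 2^{1 − 3} = 1/4.
By linearity: E[X] = C(21, 3) · 2^{1 − 3} = 1330 · 1/4 = 665/2.
Numerically: E[X] ≈ 332.500.

E[X] = C(21,3)·2^(1−C(3,2)) = 665/2 ≈ 332.500.


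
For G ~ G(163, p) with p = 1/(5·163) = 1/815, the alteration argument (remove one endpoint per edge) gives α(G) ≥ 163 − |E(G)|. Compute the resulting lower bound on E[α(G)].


E[|E(G)|] = C(163, 2)·p = 13203 · (1/815) = 81/5.
E[α(G)] ≥ n − E[|E(G)|] = 163 − 81/5 = 734/5.
Numerically: ≈ 146.800.
(This is only a lower bound; the true E[α(G)] may be larger.)

E[α(G)] ≥ 734/5 ≈ 146.800.


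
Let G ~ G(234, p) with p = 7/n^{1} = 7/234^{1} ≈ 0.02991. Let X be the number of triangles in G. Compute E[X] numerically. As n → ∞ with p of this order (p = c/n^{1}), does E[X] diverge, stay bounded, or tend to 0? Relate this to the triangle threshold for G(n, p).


Number of potential triangles: C(234, 3) = 2108184.
Each occurs with probability p³ ≈ (0.02991)³ ≈ 2.676989e-05.
By linearity: E[X] = C(234, 3)·p³ ≈ 2108184 · 2.676989e-05 ≈ 56.4358.
Here α = 1, so p = 7/n is exactly at the triangle threshold p ~ 1/n. Asymptotically E[X] → c³/6 = 7³/6 = 343/6 ≈ 57.1667, a bounded constant. In this regime the triangle count is asymptotically Poisson(c³/6).

E[X] ≈ 56.4358; in regime p = Θ(1/n^{1}) E[X] stays bounded (at the triangle threshold p ~ 1/n).


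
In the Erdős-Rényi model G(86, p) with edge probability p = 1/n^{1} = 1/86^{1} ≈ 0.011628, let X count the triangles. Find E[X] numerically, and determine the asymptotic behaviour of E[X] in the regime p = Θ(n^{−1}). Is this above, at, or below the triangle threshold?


Number of potential triangles: C(86, 3) = 102340.
Each occurs with probability p³ ≈ (0.011628)³ ≈ 1.5721886e-06.
By linearity: E[X] = C(86, 3)·p³ ≈ 102340 · 1.5721886e-06 ≈ 0.16090.
Here α = 1, so p = 1/n is exactly at the triangle threshold p ~ 1/n. Asymptotically E[X] → c³/6 = 1³/6 = 1/6 ≈ 0.16667, a bounded constant. In this regime the triangle count is asymptotically Poisson(c³/6).

E[X] ≈ 0.16090; in regime p = Θ(1/n^{1}) E[X] stays bounded (at the triangle threshold p ~ 1/n).


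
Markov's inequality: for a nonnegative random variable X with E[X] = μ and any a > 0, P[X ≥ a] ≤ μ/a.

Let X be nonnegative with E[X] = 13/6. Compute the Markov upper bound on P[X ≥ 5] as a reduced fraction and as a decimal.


μ = E[X] = 13/6, a = 5.
Markov: P[X ≥ 5] ≤ μ/a = (13/6)/5 = 13/30.
Numerically: ≈ 0.43333.
(Since a = 5 > μ = 2.16667, the bound 13/30 is < 1 and informative.)

P[X ≥ 5] ≤ 13/30 ≈ 0.43333.


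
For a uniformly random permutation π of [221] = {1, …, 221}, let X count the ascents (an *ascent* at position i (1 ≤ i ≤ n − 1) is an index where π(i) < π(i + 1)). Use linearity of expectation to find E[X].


Write X = Σ X_I over i = 1, …, 220, with X_I the indicator of one ascent.
There are 220 indicators.
For each fixed i, the pair (π(i), π(i+1)) is a uniformly random ordered pair of distinct values from {1, …, 221}; by symmetry P[π(i) < π(i+1)] = 1/2.
By linearity: E[X] = 220 · (1/2) = (221 − 1) · (1/2) = 110 ≈ 110.000000.

E[X] = 110 = 110.000000.


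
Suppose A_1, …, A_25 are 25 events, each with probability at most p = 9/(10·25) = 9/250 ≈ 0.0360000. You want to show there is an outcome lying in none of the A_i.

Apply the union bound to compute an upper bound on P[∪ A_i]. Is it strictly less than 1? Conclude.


Union bound: P[∪_{i=1}^{25} A_i] ≤ Σ_i P[A_i] ≤ 25·p = 25·(9/250) = 9/10.
Numerically: 9/10 ≈ 0.9000000.
Is 9/10 < 1? YES.
Since P[∪ A_i] ≤ 9/10 < 1, the complement has P[∩ A_i^c] ≥ 1 − 9/10 = 1/10 > 0, so some outcome avoids every A_i.

25·p = 9/10 ≈ 0.9000000; existence CERTIFIED by the union bound.


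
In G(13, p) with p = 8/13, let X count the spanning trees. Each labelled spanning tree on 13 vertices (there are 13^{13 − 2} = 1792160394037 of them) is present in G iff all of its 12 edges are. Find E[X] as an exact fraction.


K_13 has 13^{13 − 2} = 1792160394037 labelled spanning trees.
For each such spanning tree H, let X_H = 1 if all 12 edges of H are present in G. Then P[X_H = 1] = p^{12} = (8/13)^{12} = 68719476736/23298085122481.
By linearity of expectation: E[X] = Σ_H E[X_H] = 1792160394037 · p^{12} = 1792160394037 · 68719476736/23298085122481 = 68719476736/13.
Numerically: E[X] ≈ 5.286e+09.

E[X] = 1792160394037 · (8/13)^{12} = 68719476736/13 ≈ 5.286e+09.


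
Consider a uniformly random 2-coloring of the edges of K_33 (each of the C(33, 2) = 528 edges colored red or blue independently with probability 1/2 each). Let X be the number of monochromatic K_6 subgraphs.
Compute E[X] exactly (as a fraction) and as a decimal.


Let X = Σ_S X_S over the C(33, 6) = 1107568 subsets S of size 6, where X_S = 1 if the K_6 on S is monochromatic.
For a fixed S, the K_6 on S has C(6, 2) = 15 edges. P[all 15 edges red] = (1/2)^15, and likewise for blue, so P[monochromatic] = 2·(1/2)^15 = 2^{1 − 15} = 1/16384.
Summing: E[X] = C(33, 6) · 2^{1 − 15} = 1107568 · 1/16384 = 69223/1024.
Numerically: E[X] ≈ 67.60059.

E[X] = C(33,6)·2^(1−C(6,2)) = 69223/1024 ≈ 67.60059.


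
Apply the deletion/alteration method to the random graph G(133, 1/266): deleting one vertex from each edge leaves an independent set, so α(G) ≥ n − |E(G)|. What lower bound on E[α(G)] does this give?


E[|E(G)|] = C(133, 2)·p = 8778 · (1/266) = 33.
E[α(G)] ≥ n − E[|E(G)|] = 133 − 33 = 100.
Numerically: ≈ 100.000000.
(This is only a lower bound; the true E[α(G)] may be larger.)

E[α(G)] ≥ 100 ≈ 100.000000.


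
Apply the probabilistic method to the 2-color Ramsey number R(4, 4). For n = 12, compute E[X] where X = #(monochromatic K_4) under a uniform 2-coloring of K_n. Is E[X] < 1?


E[X] = C(12, 4) · 2^{1 − 6} = 495 · 2^{−5} = 495/32.
As a reduced fraction: E[X] = 495/32 ≈ 15.469.
Is E[X] < 1? NO.
Since E[X] ≥ 1, the first-moment bound is inconclusive at n = 12; it does NOT by itself certify R(4, 4) > 12.

E[X] = 495/32 ≈ 15.469; E[X] ≥ 1; first-moment method inconclusive here.


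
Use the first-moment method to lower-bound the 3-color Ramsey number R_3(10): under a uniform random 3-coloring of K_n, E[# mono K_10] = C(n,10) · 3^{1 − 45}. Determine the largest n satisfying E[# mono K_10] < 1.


We need C(n, 10) · 3^{1 − 45} < 1, i.e. C(n, 10) < 3^{45 − 1} = 984770902183611232881.
Check values of n near the boundary:
  n = 569: C(569, 10) = 905357721286137524328; 905357721286137524328 < 984770902183611232881? YES
  n = 570: C(570, 10) = 921524823451961408691; 921524823451961408691 < 984770902183611232881? YES
  n = 571: C(571, 10) = 937951290893172842001; 937951290893172842001 < 984770902183611232881? YES
  n = 572: C(572, 10) = 954640815642161682606; 954640815642161682606 < 984770902183611232881? YES
  n = 573: C(573, 10) = 971597135635805762226; 971597135635805762226 < 984770902183611232881? YES
  n = 574: C(574, 10) = 988824035203816502691; 988824035203816502691 < 984770902183611232881? NO
  n = 575: C(575, 10) = 1006325345561406175305; 1006325345561406175305 < 984770902183611232881? NO
The largest n with C(n, 10) < 984770902183611232881 is n = 573 (where E[X] = 35985079097622435638/36472996377170786403 ≈ 0.986623). Hence R_3(10) > 573, i.e. R_3(10) ≥ 574.

Largest n = 573; hence R_3(10) > 573.


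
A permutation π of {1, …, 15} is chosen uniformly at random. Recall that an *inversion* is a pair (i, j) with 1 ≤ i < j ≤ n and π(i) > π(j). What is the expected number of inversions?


Write X = Σ X_I over the C(15, 2) = 105 pairs i < j, with X_I the indicator of one inversion.
There are 105 indicators.
For each fixed pair i < j, the values π(i) and π(j) are two distinct elements of {1, …, 15} in uniformly random order; by symmetry P[π(i) > π(j)] = 1/2.
By linearity: E[X] = 105 · (1/2) = C(15, 2) · (1/2) = 105/2 = 105/2 ≈ 52.50000.

E[X] = 105/2 = 52.50000.


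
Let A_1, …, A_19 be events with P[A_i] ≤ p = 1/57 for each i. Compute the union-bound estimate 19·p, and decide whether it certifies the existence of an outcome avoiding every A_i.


Union bound: P[∪_{i=1}^{19} A_i] ≤ Σ_i P[A_i] ≤ 19·p = 19·(1/57) = 1/3.
Numerically: 1/3 ≈ 0.33333.
Is 1/3 < 1? YES.
Since P[∪ A_i] ≤ 1/3 < 1, the complement has P[∩ A_i^c] ≥ 1 − 1/3 = 2/3 > 0, so some outcome avoids every A_i.

19·p = 1/3 ≈ 0.33333; existence CERTIFIED by the union bound.


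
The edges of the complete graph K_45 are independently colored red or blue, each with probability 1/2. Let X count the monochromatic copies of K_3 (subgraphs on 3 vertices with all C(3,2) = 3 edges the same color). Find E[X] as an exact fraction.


Let X = Σ_S X_S over the C(45, 3) = 14190 subsets S of size 3, where X_S = 1 if the K_3 on S is monochromatic.
For a fixed S, the K_3 on S has C(3, 2) = 3 edges. P[all 3 edges red] = (1/2)^3, and likewise for blue, so P[monochromatic] = 2·(1/2)^3 = 2^{1 − 3} = 1/4.
By linearity of expectation: E[X] = C(45, 3) · 2^{1 − 3} = 14190 · 1/4 = 7095/2.
Numerically: E[X] ≈ 3547.50000.

E[X] = C(45,3)·2^(1−C(3,2)) = 7095/2 ≈ 3547.50000.


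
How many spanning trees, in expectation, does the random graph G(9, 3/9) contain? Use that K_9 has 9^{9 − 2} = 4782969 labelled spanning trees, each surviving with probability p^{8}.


K_9 has 9^{9 − 2} = 4782969 labelled spanning trees.
For each such spanning tree H, let X_H = 1 if all 8 edges of H are present in G. Then P[X_H = 1] = p^{8} = (1/3)^{8} = 1/6561.
By linearity: E[X] = Σ_H E[X_H] = 4782969 · p^{8} = 4782969 · 1/6561 = 729.
Numerically: E[X] ≈ 729.

E[X] = 4782969 · (1/3)^{8} = 729 ≈ 729.


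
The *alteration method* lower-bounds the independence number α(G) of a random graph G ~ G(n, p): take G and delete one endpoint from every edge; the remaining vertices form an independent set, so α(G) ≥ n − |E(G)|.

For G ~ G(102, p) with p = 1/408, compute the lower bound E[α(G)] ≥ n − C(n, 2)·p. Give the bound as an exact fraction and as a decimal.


E[|E(G)|] = C(102, 2)·p = 5151 · (1/408) = 101/8.
E[α(G)] ≥ n − E[|E(G)|] = 102 − 101/8 = 715/8.
Numerically: ≈ 89.37500.
(This is only a lower bound; the true E[α(G)] may be larger.)

E[α(G)] ≥ 715/8 ≈ 89.37500.


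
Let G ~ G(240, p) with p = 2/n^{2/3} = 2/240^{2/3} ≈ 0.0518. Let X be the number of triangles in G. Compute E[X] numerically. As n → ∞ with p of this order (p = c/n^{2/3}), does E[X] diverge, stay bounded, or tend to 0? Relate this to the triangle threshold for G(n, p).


Number of potential triangles: C(240, 3) = 2275280.
Each occurs with probability p³ ≈ (0.0518)³ ≈ 1.38889e-04.
By linearity: E[X] = C(240, 3)·p³ ≈ 2275280 · 1.38889e-04 ≈ 316.011.
Since α = 2/3 < 1, p = c/n^{2/3} ≫ 1/n is above the triangle threshold p ~ 1/n. Asymptotically E[X] ~ (c³/6)·n^{3(1−α)} = (2³/6)·n^{1} → ∞; triangles are abundant w.h.p.

E[X] ≈ 316.011; in regime p = Θ(1/n^{2/3}) E[X] diverges (above the triangle threshold p ~ 1/n).


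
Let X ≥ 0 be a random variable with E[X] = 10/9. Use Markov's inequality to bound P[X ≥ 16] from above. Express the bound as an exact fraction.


μ = E[X] = 10/9, a = 16.
Markov: P[X ≥ 16] ≤ μ/a = (10/9)/16 = 5/72.
Numerically: ≈ 0.069.
(Since a = 16 > μ = 1.111, the bound 5/72 is < 1 and informative.)

P[X ≥ 16] ≤ 5/72 ≈ 0.069.


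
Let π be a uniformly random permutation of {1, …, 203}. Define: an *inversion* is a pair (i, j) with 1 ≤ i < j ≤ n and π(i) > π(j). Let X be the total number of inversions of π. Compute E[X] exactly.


Write X = Σ X_I over the C(203, 2) = 20503 pairs i < j, with X_I the indicator of one inversion.
There are 20503 indicators.
For each fixed pair i < j, the values π(i) and π(j) are two distinct elements of {1, …, 203} in uniformly random order; by symmetry P[π(i) > π(j)] = 1/2.
By linearity: E[X] = 20503 · (1/2) = C(203, 2) · (1/2) = 20503/2 = 20503/2 ≈ 10251.5000.

E[X] = 20503/2 = 10251.5000.


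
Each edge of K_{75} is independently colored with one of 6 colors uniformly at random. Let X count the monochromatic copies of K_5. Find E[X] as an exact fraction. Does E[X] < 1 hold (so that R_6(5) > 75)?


E[X] = C(75, 5) · 6^{1 − 10} = 17259390 · 6^{−9} = 17259390/10077696.
As a reduced fraction: E[X] = 958855/559872 ≈ 1.712633.
Is E[X] < 1? NO.
Since E[X] ≥ 1, the first-moment bound is inconclusive at n = 75; it does NOT by itself certify R_6(5) > 75.

E[X] = 958855/559872 ≈ 1.712633; E[X] ≥ 1; first-moment method inconclusive here.


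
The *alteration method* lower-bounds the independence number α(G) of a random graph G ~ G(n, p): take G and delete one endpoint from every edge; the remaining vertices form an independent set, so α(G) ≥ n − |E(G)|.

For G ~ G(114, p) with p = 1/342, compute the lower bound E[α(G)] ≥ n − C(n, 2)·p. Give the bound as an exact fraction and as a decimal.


E[|E(G)|] = C(114, 2)·p = 6441 · (1/342) = 113/6.
E[α(G)] ≥ n − E[|E(G)|] = 114 − 113/6 = 571/6.
Numerically: ≈ 95.167.
(This is only a lower bound; the true E[α(G)] may be larger.)

E[α(G)] ≥ 571/6 ≈ 95.167.


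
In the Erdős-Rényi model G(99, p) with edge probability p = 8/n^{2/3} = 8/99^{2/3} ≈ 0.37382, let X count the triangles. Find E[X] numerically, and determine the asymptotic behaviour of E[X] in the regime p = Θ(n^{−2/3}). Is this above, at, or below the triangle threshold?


Number of potential triangles: C(99, 3) = 156849.
Each occurs with probability p³ ≈ (0.37382)³ ≈ 5.2239567e-02.
By linearity: E[X] = C(99, 3)·p³ ≈ 156849 · 5.2239567e-02 ≈ 8193.72391.
Since α = 2/3 < 1, p = c/n^{2/3} ≫ 1/n is above the triangle threshold p ~ 1/n. Asymptotically E[X] ~ (c³/6)·n^{3(1−α)} = (8³/6)·n^{1} → ∞; triangles are abundant w.h.p.

E[X] ≈ 8193.72391; in regime p = Θ(1/n^{2/3}) E[X] diverges (above the triangle threshold p ~ 1/n).
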